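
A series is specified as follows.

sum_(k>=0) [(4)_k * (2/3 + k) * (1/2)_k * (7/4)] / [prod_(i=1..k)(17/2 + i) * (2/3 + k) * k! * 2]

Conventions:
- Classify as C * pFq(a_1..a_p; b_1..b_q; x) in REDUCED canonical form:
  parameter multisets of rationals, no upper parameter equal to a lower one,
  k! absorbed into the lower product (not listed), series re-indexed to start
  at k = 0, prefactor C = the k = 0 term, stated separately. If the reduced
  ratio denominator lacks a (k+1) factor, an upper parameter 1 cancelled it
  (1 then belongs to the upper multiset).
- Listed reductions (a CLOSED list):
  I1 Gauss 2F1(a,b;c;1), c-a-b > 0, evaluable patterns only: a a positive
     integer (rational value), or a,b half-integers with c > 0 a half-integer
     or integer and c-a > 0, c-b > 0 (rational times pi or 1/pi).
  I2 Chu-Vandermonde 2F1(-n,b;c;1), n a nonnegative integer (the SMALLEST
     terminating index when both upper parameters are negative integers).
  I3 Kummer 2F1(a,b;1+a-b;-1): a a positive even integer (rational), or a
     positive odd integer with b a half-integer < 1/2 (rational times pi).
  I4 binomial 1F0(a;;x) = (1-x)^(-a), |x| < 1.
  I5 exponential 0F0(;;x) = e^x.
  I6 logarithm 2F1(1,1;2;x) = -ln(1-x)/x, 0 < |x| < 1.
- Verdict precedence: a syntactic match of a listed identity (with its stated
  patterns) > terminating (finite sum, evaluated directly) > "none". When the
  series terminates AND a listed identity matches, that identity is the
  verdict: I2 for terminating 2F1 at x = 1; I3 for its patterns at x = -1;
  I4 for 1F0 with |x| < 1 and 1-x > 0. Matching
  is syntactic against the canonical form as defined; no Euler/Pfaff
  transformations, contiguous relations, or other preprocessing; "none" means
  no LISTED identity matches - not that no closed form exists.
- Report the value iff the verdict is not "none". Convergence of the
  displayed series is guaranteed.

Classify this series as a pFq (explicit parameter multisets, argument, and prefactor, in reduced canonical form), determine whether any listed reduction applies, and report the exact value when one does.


Reduced: x = 1, 2F1, upper = {1/2, 4}, lower = {19/2}, C = 7/8. Verdict: the Gauss summation I1 applies (x = 1: the Gamma ratio telescopes since c-a-b = 5 > 0 and a = 4 in Z>0). Exact value: 2431/2048.

Key step: x = 1 and k + 2/3 divides numerator and denominator alike; C = 7/8 after cancelling.
Ratio: r(k) = 1 * (k+1/2) (k+4) / [(k+19/2) (k+1)] - rational; roots negated = parameters, x = 1, C = 7/8.


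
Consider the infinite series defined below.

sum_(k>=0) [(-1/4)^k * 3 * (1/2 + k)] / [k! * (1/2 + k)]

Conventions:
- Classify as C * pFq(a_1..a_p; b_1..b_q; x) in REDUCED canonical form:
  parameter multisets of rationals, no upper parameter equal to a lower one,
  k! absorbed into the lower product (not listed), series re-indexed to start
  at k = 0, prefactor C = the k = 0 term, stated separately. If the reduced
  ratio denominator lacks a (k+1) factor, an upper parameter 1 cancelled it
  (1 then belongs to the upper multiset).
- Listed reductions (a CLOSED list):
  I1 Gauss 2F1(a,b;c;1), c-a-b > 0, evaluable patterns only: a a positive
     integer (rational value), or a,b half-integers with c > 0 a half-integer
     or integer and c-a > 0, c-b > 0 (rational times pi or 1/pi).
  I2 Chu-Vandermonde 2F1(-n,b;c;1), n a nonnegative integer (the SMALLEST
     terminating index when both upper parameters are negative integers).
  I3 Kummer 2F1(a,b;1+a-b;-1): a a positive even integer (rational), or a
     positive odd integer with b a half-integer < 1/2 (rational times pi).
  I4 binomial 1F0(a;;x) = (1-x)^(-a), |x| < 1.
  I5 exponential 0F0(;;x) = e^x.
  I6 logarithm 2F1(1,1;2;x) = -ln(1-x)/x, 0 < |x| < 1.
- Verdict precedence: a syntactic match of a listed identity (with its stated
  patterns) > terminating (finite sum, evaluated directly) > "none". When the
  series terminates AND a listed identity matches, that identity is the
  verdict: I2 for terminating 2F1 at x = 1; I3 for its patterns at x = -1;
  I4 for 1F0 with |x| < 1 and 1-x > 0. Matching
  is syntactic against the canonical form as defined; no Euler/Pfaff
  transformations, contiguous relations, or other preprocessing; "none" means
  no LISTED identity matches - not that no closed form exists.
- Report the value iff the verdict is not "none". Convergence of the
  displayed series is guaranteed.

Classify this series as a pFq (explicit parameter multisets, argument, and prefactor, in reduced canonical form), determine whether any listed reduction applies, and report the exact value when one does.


Reduced: x = -1/4, 0F0, upper = {-}, lower = {-}, C = 3. Verdict at x = -1/4: the exponential series (I5) matches (the 0F0 exponential series at x = -1/4). Value: 3 * e^(-1/4).

The tell: t_0 being 3, the factor k + 1/2 cancels (top and bottom), leaving C = 3.
Consecutive-term ratio: r(k) = (-1/4) * 1 / [(k+1)] - poly over poly, x = (-1/4) from leading terms; C = 3 at k = 0.


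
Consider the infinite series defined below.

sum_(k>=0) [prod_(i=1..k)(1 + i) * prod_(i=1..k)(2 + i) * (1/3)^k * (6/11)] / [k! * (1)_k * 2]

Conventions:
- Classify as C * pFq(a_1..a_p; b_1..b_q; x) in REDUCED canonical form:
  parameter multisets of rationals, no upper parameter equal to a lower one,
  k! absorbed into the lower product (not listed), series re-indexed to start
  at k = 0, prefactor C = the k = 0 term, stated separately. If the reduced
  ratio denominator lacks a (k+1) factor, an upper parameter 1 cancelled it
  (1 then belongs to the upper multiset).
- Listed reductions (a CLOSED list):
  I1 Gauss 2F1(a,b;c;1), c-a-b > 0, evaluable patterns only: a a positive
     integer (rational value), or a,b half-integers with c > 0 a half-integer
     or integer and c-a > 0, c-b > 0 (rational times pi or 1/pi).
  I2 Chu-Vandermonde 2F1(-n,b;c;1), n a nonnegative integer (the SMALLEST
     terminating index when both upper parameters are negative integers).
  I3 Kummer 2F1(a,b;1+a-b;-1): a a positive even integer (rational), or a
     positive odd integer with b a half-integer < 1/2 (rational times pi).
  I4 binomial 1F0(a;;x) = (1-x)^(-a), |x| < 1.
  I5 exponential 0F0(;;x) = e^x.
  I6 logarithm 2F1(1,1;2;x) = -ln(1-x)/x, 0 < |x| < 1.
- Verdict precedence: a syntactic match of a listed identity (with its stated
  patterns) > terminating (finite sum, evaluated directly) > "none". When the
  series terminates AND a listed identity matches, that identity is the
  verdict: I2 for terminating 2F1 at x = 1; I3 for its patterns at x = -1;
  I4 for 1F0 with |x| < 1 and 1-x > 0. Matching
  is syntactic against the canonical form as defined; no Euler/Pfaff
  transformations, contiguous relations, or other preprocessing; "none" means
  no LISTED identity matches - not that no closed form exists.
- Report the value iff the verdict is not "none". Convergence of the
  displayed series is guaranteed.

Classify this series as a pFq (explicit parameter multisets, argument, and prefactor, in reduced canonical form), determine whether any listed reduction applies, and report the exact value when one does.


Structural cue: t_0 being 3/11, the constant factors (prefactor 3/11) combine into one prefactor.
Step ratio: r(k) = (1/3) * (k+2) (k+3) / [(k+1) (k+1)] - rational in k. x = (1/3); t_0 = 3/11; negate the roots.

The series (x = 1/3) is 2F1: upper {2, 3}, lower {1}, prefactor 3/11. Verdict: none. A 2F1 with upper {2, 3} fits none of I1-I6 at x = 1/3; the sum runs forever.


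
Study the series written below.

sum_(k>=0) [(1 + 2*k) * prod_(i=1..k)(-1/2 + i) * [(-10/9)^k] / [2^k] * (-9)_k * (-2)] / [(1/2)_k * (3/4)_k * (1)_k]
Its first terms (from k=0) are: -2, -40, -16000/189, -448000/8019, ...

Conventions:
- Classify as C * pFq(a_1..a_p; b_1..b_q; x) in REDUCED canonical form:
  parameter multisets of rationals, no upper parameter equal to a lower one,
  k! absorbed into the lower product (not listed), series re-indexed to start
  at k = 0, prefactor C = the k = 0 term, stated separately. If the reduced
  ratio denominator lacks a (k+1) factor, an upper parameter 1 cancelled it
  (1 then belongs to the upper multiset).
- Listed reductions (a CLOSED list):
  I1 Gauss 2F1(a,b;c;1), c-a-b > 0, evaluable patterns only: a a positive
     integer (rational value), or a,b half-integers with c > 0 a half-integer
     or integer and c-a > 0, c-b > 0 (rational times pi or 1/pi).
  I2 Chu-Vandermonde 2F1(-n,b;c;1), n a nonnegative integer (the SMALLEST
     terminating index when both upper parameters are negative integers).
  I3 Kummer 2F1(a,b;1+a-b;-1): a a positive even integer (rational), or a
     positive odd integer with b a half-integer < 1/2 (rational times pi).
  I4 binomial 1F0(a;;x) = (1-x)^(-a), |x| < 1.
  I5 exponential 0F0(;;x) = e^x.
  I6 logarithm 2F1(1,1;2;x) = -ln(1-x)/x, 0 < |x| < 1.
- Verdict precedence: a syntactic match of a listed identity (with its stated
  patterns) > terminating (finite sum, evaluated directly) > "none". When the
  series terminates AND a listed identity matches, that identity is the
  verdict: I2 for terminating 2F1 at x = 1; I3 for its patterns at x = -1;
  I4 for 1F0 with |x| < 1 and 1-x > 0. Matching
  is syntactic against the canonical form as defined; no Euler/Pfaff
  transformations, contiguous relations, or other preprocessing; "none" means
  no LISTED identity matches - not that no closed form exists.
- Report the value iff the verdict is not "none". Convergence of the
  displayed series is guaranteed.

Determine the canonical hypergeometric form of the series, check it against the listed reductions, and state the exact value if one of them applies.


Canonical form: C = -2 times 2F2 with upper {-9, 3/2}, lower {1/2, 3/4}, x = -5/9. Verdict: terminating - upper -9 stops the sum at k = 9; the 10 terms are added exactly. Sum: -138135350786126303422/687417769883889891.

Key step: with t_0 = -2, the (2k+1) factor (C = -2) shifts (1/2)_k to (3/2)_k.
Term ratio: r(k) = (-5/9) * (k-9) (k+3/2) / [(k+1/2) (k+3/4) (k+1)] ; factor over Q: parameters, x = (-5/9), and C = -2.


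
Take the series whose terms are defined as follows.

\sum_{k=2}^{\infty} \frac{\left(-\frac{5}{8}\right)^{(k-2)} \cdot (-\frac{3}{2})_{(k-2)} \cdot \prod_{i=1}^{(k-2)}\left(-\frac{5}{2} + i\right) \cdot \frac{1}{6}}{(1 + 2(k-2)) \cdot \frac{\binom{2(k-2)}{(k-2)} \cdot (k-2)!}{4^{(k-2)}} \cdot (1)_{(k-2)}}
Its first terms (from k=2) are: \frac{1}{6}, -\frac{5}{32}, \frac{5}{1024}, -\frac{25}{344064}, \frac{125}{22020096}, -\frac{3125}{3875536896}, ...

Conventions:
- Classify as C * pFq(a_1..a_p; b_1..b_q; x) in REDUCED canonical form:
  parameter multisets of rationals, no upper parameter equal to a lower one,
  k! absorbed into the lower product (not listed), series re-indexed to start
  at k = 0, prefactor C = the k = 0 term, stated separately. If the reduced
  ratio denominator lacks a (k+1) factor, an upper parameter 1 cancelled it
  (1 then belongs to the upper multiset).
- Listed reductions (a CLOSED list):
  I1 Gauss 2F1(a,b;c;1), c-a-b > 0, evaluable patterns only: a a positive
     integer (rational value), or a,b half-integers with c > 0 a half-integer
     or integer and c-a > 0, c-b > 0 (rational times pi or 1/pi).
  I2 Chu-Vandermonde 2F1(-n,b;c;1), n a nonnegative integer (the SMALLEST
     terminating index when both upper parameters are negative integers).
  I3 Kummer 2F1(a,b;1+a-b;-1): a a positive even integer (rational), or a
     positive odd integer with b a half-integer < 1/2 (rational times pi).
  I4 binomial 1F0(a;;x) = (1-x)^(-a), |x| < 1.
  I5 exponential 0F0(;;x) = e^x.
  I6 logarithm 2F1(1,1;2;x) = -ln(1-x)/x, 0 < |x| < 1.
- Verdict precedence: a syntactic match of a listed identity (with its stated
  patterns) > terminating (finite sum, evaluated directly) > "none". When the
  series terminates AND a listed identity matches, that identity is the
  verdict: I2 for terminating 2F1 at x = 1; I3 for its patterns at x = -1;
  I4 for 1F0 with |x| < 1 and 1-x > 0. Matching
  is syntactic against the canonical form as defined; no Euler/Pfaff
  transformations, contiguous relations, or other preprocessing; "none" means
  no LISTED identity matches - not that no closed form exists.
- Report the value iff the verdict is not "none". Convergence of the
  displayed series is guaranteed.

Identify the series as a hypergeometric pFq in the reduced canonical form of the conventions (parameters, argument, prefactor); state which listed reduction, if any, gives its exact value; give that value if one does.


With C = \frac{1}{6}: the canonical form is 2F1(-\frac{3}{2}, -\frac{3}{2}; \frac{3}{2}; -\frac{5}{8}). Verdict: none - this 2F1 at x = -\frac{5}{8} matches no listed pattern, and upper {-\frac{3}{2}, -\frac{3}{2}} holds no stopper.

Key observation: t_0 being \frac{1}{6}, the running product (C = 1/6) telescopes to a rising factorial.
Term ratio: r(k) = -\frac{5}{8} * (k-\frac{3}{2}) (k-\frac{3}{2}) / [(k+\frac{3}{2}) (k+1)] - rational; roots negated = parameters, x = -\frac{5}{8}, C = \frac{1}{6}.


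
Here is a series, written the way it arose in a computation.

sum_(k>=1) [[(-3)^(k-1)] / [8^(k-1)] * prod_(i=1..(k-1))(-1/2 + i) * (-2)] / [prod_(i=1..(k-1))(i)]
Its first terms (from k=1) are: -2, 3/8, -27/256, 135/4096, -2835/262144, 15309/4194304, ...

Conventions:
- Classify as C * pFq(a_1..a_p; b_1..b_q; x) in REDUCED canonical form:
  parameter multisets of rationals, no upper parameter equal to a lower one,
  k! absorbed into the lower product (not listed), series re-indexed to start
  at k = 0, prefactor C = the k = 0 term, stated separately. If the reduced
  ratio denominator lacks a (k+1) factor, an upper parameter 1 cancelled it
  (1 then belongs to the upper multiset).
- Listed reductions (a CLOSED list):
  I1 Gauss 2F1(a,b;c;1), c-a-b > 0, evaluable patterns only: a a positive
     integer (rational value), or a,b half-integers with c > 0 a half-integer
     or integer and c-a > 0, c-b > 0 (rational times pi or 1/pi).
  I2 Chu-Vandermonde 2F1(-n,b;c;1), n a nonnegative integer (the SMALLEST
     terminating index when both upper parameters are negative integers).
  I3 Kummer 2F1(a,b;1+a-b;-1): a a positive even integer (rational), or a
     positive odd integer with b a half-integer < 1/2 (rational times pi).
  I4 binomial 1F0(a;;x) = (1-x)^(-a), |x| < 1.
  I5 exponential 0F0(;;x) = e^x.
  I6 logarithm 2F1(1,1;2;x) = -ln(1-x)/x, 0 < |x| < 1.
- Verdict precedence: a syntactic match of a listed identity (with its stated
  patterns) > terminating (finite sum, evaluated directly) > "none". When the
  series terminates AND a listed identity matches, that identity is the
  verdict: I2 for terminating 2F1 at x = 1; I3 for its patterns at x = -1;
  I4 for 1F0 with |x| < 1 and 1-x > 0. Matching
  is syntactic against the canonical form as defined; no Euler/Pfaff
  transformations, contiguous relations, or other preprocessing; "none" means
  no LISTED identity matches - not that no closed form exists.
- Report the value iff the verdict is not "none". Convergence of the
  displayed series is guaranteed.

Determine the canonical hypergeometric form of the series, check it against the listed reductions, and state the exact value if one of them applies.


Reduced: x = -3/8, 1F0, upper = {1/2}, lower = {-}, C = -2. Verdict: binomial (I4) matches (the 1F0 binomial series: exponent -1/2, x = -3/8). Value: (-2) * (11/8)^(-1/2).

Key observation: t_0 being -2, the two geometric factors (C = -2, x = -3/8) combine into one argument.
Term ratio: r(k) = (-3/8) * (k+1/2) / [(k+1)] - rational in k. x = (-3/8); t_0 = -2; negate the roots.


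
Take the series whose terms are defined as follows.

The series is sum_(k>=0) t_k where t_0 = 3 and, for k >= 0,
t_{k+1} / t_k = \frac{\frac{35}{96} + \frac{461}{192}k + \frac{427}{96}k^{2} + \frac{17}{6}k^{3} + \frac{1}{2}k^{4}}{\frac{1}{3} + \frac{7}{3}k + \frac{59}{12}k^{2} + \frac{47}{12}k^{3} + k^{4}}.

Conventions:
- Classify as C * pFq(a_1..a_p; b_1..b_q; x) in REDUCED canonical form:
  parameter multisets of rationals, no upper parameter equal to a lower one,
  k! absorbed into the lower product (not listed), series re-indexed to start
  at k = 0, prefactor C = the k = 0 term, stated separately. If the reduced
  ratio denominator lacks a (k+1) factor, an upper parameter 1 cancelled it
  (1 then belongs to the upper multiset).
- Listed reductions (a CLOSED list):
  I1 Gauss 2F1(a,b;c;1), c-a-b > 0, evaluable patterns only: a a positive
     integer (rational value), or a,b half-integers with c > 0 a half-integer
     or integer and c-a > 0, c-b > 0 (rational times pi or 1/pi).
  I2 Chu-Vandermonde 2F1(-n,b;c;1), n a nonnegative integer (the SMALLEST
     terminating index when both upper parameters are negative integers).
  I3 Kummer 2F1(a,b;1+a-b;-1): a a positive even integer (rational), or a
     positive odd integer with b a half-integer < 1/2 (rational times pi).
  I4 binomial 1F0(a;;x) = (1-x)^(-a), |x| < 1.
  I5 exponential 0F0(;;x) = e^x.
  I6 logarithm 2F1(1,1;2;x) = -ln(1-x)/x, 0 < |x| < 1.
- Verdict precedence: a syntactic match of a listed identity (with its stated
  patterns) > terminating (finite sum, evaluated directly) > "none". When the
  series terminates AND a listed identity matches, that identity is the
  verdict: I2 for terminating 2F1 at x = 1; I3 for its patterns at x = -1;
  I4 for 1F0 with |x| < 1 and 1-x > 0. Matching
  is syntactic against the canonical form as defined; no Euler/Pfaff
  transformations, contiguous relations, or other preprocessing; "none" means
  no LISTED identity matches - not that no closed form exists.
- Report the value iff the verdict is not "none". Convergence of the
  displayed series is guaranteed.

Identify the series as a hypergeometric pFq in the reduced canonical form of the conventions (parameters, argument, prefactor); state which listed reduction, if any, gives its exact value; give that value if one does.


Classification (C = 3): 2F1 with upper {\frac{5}{4}, \frac{7}{2}}, lower {2}, argument x = \frac{1}{2}. Verdict: none - at argument \frac{1}{2} the multisets {\frac{5}{4}, \frac{7}{2}} ; {2} match no listed identity.

Key step: t_0 = 3 here, and the ratio is unreduced: k + 2/3 divides both sides (C = 3).
Adjacent-term ratio: r(k) = \frac{1}{2} * (k+\frac{5}{4}) (k+\frac{7}{2}) / [(k+2) (k+1)] - rational; roots negated = parameters, x = \frac{1}{2}, C = 3.


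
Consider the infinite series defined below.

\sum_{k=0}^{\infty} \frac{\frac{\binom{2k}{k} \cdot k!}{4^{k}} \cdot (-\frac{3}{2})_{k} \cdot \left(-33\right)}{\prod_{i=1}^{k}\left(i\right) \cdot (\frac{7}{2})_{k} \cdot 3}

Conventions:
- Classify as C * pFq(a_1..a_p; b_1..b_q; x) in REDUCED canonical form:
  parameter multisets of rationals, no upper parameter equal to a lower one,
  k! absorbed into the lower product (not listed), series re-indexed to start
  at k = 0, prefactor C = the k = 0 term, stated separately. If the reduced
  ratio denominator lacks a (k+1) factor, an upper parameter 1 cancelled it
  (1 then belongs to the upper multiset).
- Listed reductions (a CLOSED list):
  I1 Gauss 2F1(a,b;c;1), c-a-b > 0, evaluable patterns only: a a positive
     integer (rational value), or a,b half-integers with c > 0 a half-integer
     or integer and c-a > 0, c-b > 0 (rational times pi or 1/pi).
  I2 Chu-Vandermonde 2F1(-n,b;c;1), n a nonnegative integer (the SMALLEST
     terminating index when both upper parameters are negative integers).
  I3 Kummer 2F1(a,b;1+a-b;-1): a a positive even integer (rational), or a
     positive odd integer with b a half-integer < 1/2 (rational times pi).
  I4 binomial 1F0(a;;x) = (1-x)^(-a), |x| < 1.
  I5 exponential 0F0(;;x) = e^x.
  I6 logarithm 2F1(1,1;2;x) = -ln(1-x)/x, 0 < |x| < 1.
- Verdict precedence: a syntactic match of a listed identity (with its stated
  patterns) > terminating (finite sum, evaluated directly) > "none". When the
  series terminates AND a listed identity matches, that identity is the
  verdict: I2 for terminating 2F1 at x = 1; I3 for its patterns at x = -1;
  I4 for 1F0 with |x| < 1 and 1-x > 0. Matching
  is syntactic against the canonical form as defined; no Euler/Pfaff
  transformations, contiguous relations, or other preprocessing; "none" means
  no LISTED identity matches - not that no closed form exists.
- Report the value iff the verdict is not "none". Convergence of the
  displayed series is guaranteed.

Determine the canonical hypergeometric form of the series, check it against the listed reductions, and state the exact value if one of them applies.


Canonical form: C = -11 times 2F1 with upper {-\frac{3}{2}, \frac{1}{2}}, lower {\frac{7}{2}}, x = 1. Verdict at x = 1: Gauss (I1, half-integer pattern) matches (x = 1; upper {-\frac{3}{2}, \frac{1}{2}} half-integers, c = \frac{7}{2} in the evaluable pattern). Hence: \left(-\frac{5775}{2048}\right) \cdot \pi.

The tell: from the first term -11: C(2k,k) (C = -11) equals 4^k (1/2)_k / k!.
Term ratio: r(k) = 1 * (k-\frac{3}{2}) (k+\frac{1}{2}) / [(k+\frac{7}{2}) (k+1)] - poly over poly, x = 1 from leading terms; C = -11 at k = 0.


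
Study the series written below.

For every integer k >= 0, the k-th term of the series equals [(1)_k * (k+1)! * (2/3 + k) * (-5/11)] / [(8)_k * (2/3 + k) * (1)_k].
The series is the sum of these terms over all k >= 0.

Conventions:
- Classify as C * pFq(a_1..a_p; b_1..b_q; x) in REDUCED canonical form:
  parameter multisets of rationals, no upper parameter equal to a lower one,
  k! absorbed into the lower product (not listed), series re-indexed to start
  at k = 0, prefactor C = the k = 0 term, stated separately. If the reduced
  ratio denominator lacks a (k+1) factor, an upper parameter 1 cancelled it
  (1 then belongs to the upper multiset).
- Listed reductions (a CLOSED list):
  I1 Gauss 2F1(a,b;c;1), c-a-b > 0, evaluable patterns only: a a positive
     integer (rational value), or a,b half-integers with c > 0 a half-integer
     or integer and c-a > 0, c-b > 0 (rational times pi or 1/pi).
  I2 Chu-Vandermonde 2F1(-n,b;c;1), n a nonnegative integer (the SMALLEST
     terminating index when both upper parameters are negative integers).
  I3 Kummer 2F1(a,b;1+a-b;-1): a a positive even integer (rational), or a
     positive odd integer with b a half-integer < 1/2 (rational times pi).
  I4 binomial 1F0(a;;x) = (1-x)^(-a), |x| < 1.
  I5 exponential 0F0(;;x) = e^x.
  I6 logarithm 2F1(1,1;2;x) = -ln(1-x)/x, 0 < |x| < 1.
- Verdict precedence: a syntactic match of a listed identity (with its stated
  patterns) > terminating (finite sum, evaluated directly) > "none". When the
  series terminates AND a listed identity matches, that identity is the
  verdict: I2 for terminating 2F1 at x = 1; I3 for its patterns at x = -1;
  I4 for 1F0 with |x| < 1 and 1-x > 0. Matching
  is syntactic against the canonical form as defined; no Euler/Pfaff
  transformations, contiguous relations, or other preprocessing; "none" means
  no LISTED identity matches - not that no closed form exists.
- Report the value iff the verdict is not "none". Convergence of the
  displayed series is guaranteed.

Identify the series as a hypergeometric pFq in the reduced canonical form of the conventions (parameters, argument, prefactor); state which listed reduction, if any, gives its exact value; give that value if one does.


First insight: t_0 being -5/11, (1)_k (C = -5/11, x = 1) is k! itself.
Adjacent-term ratio: r(k) = 1 * (k+1) (k+2) / [(k+8) (k+1)] - rational; roots negated = parameters, x = 1, C = -5/11.

Canonical form: C = -5/11 times 2F1 with upper {1, 2}, lower {8}, x = 1. Verdict (x = 1): Gauss's theorem (I1) applies (x = 1: the Gamma ratio telescopes since c-a-b = 5 > 0 and a = 1 in Z>0). Its exact value is -7/11.


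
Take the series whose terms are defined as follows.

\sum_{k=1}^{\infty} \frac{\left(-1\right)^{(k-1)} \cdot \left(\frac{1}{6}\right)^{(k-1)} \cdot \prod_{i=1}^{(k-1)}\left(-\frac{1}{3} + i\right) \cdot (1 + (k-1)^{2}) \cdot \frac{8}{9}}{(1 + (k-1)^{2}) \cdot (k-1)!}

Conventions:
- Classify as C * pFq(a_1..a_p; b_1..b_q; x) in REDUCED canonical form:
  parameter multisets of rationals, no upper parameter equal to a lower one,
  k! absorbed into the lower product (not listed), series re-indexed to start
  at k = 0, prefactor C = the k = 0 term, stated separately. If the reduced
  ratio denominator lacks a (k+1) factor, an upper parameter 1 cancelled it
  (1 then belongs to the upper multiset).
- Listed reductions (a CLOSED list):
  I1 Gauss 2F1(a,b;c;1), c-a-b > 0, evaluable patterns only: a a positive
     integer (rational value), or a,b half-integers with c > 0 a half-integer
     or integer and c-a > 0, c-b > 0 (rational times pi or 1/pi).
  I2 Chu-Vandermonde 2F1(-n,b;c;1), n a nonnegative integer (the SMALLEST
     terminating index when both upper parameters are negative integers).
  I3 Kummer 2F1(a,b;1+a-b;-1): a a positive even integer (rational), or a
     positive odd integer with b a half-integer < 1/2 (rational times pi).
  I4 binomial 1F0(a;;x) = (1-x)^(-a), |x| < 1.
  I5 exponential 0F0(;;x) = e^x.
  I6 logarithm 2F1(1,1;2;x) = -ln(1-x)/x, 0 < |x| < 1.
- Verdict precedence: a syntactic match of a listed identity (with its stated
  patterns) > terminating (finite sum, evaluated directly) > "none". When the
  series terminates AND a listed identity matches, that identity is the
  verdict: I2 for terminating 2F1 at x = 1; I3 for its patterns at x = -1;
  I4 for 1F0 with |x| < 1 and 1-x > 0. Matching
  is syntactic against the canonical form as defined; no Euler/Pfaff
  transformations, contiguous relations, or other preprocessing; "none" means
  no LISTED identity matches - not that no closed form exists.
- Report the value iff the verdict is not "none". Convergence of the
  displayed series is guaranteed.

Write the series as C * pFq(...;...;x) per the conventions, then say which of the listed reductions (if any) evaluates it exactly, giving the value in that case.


The series (x = -\frac{1}{6}) is 1F0: upper {\frac{2}{3}}, lower {-}, prefactor \frac{8}{9}. Verdict at x = -\frac{1}{6}: binomial (I4) matches (the 1F0 binomial series: exponent -2/3, x = -\frac{1}{6}). Sum: \frac{8}{9} \cdot \left(\frac{7}{6}\right)^{-\frac{2}{3}}.

First insight: from the first term \frac{8}{9}: the (-1)^k factor (C = 8/9, x = -1/6) folds into the argument's sign.
Ratio: r(k) = -\frac{1}{6} * (k+\frac{2}{3}) / [(k+1)] - rational; roots negated = parameters, x = -\frac{1}{6}, C = \frac{8}{9}.


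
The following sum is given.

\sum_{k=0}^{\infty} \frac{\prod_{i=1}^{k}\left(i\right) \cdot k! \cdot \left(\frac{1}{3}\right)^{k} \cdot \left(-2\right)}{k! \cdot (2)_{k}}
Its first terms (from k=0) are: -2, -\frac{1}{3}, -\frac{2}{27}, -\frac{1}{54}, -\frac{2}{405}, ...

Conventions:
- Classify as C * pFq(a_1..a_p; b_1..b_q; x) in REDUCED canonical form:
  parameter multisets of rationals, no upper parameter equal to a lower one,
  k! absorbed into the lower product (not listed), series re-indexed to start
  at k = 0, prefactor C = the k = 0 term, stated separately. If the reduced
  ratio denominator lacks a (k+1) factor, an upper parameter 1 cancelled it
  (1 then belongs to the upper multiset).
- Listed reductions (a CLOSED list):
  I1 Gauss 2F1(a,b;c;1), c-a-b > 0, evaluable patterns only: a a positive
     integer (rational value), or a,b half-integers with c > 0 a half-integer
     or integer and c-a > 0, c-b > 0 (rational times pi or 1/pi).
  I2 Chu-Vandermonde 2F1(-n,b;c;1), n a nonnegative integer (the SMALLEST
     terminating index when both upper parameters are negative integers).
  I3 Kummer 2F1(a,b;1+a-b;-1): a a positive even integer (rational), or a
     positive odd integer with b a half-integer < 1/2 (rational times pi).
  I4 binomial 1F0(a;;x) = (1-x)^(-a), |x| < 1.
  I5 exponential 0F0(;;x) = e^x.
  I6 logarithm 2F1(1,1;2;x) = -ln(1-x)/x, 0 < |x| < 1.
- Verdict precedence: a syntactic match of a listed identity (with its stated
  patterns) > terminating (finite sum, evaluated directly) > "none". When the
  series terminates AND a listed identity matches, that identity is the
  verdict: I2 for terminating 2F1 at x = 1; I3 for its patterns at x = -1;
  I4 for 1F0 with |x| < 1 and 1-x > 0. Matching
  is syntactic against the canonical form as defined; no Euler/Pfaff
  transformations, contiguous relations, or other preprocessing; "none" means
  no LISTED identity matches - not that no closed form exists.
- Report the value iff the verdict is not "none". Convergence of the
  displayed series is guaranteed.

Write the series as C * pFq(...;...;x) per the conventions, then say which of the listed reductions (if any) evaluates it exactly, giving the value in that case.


x = \frac{1}{3} here; the reduced form reads 2F1, upper {1, 1}, lower {2}, C = -2. Verdict: the logarithmic series (I6) matches (the logarithm: parameters (1,1;2), x = \frac{1}{3}). Its exact value is 6 \cdot \ln\left(\frac{2}{3}\right).

The tell: with t_0 = -2, the factorial ratio (prefactor -2) (k+a-1)!/(a-1)! is a rising factorial (a)_k.
Ratio: r(k) = \frac{1}{3} * (k+1) (k+1) / [(k+2) (k+1)] ; factor over Q: parameters, x = \frac{1}{3}, and C = -2.


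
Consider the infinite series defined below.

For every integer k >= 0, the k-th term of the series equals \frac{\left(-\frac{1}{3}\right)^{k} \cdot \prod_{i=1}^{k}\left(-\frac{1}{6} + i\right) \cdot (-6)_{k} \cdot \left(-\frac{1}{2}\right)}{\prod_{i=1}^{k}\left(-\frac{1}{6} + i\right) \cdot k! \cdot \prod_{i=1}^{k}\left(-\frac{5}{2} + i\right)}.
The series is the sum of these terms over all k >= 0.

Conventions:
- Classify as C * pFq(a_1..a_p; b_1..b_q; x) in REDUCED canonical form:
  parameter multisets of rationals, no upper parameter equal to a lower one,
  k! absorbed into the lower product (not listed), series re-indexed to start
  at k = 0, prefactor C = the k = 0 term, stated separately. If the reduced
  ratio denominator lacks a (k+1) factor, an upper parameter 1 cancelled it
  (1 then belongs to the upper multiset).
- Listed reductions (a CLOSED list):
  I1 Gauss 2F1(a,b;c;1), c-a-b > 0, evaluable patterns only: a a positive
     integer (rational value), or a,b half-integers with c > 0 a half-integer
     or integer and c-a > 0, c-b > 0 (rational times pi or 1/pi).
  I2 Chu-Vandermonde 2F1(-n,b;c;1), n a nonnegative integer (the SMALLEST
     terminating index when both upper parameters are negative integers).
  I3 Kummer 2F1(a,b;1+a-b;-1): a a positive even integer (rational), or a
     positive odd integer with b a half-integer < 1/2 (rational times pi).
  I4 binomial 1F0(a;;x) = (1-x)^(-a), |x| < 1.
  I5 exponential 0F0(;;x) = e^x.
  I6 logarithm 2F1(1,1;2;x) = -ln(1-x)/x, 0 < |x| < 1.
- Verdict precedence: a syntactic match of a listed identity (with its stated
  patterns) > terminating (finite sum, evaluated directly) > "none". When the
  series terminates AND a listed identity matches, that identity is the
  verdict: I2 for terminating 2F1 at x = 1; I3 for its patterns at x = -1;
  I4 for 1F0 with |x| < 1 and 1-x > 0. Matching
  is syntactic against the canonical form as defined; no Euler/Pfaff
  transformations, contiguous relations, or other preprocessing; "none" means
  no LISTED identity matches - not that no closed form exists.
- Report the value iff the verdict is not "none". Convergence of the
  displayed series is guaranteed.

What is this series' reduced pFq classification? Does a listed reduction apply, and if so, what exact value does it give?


Key observation: x = -\frac{1}{3} and the lower running product (prefactor -1/2) is a rising factorial.
Term ratio: r(k) = -\frac{1}{3} * (k-6) / [(k-\frac{3}{2}) (k+1)] ; factor over Q: parameters, x = -\frac{1}{3}, and C = -\frac{1}{2}.

x = -\frac{1}{3} here; the reduced form reads 1F1, upper {-6}, lower {-\frac{3}{2}}, C = -\frac{1}{2}. Verdict: terminating - the sum ends at index 6 because -6 is a negative integer; exact evaluation follows. Value: -\frac{967051}{459270}.


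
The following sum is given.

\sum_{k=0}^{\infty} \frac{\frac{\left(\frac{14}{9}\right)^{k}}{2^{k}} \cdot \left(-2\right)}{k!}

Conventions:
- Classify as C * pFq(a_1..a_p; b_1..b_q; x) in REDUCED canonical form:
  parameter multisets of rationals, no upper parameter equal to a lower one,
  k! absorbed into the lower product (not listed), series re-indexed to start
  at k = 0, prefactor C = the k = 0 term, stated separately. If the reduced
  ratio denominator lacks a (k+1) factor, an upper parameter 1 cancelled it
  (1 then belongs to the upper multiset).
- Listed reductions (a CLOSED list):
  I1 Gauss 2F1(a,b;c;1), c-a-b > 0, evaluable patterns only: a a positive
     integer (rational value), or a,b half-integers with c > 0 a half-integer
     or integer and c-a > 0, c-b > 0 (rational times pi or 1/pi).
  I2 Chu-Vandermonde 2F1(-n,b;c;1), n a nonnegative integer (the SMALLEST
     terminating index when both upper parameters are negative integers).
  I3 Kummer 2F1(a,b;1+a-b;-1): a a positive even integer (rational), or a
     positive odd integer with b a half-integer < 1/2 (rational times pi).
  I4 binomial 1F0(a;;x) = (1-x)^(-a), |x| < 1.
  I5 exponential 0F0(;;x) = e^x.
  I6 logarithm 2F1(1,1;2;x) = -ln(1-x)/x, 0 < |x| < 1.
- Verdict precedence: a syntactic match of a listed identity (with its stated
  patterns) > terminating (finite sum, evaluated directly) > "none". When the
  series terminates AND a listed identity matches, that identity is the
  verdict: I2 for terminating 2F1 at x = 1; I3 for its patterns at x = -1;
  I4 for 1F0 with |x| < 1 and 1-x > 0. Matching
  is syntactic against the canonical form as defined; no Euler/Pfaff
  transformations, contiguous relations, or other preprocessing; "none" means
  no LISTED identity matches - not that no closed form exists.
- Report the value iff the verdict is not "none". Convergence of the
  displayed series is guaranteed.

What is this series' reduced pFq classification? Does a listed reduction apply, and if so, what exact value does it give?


At argument \frac{7}{9}: a 0F0 with upper {-}, lower {-}, scaled by C = -2. Verdict at x = \frac{7}{9}: exponential (I5) matches (the 0F0 exponential series at x = \frac{7}{9}). Hence: \left(-2\right) \cdot e^{\frac{7}{9}}.

Key observation: x = \frac{7}{9} and the two k-th powers (prefactor -2) combine into one argument.
Term ratio: r(k) = \frac{7}{9} * 1 / [(k+1)] - rational in k, leading ratio \frac{7}{9}; with t_0 = -2, classification follows.


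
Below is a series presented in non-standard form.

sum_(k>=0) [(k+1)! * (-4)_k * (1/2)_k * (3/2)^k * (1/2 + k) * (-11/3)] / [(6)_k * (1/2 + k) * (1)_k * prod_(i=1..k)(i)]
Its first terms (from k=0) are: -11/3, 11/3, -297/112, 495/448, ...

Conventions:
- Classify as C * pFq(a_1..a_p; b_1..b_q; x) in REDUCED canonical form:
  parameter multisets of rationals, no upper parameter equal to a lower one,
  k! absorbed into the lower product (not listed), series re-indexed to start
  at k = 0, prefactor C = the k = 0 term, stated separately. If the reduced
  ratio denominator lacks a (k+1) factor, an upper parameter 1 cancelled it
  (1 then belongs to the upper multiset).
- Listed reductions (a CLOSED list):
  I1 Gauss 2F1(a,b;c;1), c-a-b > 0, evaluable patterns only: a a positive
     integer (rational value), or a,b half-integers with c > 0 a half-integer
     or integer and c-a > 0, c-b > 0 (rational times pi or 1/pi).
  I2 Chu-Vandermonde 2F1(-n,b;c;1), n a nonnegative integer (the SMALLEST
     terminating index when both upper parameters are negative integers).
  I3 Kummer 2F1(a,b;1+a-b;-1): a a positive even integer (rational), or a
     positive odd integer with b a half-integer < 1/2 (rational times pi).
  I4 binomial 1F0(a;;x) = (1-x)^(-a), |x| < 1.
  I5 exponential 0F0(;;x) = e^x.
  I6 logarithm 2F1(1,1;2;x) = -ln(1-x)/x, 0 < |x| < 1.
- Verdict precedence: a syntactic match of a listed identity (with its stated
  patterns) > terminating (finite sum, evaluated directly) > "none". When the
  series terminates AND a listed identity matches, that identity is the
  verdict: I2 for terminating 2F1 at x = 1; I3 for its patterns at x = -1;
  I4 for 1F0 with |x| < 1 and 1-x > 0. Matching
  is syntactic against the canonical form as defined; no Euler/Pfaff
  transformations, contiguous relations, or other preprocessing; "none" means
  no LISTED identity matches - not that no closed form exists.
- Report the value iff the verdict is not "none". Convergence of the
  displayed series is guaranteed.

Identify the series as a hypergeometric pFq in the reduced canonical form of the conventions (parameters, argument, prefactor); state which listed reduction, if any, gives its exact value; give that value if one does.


Reduced: x = 3/2, 3F2, upper = {-4, 1/2, 2}, lower = {1, 6}, C = -11/3. Verdict: terminating - the sum ends at index 4 because -4 is a negative integer; exact evaluation follows. Hence: -7161/4096.

Structural cue: with t_0 = -11/3, the factorial ratio (C = -11/3, x = 3/2) (k+a-1)!/(a-1)! is a rising factorial (a)_k.
Consecutive-term ratio: r(k) = (3/2) * (k-4) (k+1/2) (k+2) / [(k+1) (k+6) (k+1)] - rational; roots negated = parameters, x = (3/2), C = -11/3.


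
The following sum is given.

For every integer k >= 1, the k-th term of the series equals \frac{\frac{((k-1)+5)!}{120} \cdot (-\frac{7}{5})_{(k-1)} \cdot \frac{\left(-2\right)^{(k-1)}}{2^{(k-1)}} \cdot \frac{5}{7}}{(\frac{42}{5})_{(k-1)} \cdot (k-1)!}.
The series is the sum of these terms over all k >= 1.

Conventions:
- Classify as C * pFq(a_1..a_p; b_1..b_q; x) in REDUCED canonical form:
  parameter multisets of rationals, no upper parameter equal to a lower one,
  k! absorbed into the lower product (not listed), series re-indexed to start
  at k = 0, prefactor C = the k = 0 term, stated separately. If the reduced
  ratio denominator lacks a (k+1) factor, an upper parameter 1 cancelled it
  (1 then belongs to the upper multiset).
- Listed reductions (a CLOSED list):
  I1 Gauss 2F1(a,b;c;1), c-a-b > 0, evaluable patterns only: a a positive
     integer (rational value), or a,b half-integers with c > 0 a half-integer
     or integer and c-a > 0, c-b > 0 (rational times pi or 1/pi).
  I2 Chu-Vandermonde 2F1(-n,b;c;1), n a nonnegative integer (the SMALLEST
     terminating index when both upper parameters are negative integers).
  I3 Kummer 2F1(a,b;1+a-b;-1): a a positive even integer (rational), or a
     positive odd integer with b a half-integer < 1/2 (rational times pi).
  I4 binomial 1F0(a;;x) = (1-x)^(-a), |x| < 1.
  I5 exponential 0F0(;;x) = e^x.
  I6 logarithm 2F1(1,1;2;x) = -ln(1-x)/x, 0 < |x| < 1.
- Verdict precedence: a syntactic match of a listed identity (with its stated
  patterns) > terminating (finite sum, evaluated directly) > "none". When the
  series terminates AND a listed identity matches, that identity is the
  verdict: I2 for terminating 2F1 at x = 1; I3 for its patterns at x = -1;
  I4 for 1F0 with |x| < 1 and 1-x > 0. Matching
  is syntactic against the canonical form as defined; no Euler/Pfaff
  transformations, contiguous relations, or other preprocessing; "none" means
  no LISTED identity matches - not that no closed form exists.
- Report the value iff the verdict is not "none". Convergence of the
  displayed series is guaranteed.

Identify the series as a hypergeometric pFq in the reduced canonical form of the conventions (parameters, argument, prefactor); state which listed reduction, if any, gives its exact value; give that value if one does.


Prefactor \frac{5}{7}, argument -1: 2F1 with upper {-\frac{7}{5}, 6} over lower {\frac{42}{5}}. Verdict (x = -1): Kummer (I3) applies (x = -1; c = \frac{42}{5} equals 1+a-b for upper {-\frac{7}{5}, 6}: listed pattern). Exact value: \frac{1332}{875}.

Structural cue: from the first term \frac{5}{7}: the factorial ratio (C = 5/7) (k+a-1)!/(a-1)! is a rising factorial (a)_k.
Ratio: r(k) = -1 * (k-\frac{7}{5}) (k+6) / [(k+\frac{42}{5}) (k+1)] - rational in k, leading ratio -1; with t_0 = \frac{5}{7}, classification follows.


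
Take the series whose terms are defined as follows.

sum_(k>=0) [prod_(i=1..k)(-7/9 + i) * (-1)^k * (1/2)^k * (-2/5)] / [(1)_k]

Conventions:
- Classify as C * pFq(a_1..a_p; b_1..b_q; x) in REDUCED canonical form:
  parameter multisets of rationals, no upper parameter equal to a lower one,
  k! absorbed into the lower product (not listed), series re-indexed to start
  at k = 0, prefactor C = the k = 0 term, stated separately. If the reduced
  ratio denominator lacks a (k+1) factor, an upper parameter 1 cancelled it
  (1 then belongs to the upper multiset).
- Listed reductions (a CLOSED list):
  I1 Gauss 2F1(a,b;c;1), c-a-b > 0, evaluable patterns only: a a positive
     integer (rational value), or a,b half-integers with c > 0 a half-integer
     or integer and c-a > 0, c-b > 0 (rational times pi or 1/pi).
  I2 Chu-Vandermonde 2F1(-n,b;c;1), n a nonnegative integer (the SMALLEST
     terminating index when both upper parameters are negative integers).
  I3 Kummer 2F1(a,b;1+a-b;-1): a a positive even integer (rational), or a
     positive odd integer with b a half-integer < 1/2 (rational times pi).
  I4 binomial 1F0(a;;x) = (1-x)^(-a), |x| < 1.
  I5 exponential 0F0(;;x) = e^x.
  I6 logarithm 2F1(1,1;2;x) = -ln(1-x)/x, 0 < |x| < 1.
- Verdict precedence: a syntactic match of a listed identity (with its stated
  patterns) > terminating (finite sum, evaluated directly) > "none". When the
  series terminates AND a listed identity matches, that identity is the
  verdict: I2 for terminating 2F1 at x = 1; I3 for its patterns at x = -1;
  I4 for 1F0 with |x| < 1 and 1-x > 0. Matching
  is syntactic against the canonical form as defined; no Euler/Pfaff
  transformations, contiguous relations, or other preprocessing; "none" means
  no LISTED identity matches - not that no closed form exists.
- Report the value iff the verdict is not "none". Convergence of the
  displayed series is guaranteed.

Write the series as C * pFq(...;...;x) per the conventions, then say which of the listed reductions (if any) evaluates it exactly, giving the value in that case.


Key step: x = (-1/2) and (1)_k (prefactor -2/5) is k! itself.
Adjacent-term ratio: r(k) = (-1/2) * (k+2/9) / [(k+1)] - rational in k. x = (-1/2); t_0 = -2/5; negate the roots.

Prefactor -2/5, argument -1/2: 1F0 with upper {2/9} over lower {-}. Verdict: this is binomial (I4) (the 1F0 binomial series: exponent -2/9, x = -1/2). Its exact value is (-2/5) * (3/2)^(-2/9).
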